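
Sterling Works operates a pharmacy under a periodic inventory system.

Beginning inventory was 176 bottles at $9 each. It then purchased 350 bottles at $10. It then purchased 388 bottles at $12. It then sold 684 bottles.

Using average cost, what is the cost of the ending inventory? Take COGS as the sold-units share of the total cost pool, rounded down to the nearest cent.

Ending inventory = $2,450.99

Sale 1, sell 684: 684/914 × $9,740.00 → $7,289.01
Ending inventory (cost pool remaining) = $2,450.99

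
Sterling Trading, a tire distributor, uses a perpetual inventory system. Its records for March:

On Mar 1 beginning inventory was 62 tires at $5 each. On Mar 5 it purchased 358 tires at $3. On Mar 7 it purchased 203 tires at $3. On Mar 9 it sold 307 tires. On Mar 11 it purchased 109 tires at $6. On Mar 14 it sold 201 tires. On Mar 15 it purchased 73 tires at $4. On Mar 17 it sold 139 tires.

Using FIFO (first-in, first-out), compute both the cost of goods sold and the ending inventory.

COGS = $2,137; ending inventory = $802

Mar 9, 307 sold [FIFO — oldest first]: 62 @ $5 + 245 @ $3 = $1,045
Mar 14, 201 sold [FIFO — oldest first]: 113 @ $3 + 88 @ $3 = $603
Mar 17, 139 sold [FIFO — oldest first]: 115 @ $3 + 24 @ $6 = $489
Total COGS = $1,045 + $603 + $489 = $2,137
Ending inventory: 85 @ $6 + 73 @ $4 = $802
Check: goods available $2,939 = COGS $2,137 + ending $802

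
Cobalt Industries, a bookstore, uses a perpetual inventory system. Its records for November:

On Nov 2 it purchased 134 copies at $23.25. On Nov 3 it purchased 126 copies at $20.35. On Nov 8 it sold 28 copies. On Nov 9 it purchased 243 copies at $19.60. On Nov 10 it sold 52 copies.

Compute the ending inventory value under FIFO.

Nov 8, 28 sold [FIFO — oldest first]: 28 @ $23.25 = $651.00
Nov 10, 52 sold [FIFO — oldest first]: 52 @ $23.25 = $1,209.00
Total COGS = $651.00 + $1,209.00 = $1,860.00
Ending inventory: 54 @ $23.25 + 126 @ $20.35 + 243 @ $19.60 = $8,582.40

Ending inventory = $8,582.40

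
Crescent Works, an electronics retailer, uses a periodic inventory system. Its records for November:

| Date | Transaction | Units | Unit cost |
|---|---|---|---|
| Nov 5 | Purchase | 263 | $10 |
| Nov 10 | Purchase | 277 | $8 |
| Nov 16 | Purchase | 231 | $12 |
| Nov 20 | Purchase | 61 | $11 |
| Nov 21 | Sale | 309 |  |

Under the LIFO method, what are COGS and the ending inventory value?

COGS = $3,579; ending inventory = $4,710

Nov 21, 309 sold [LIFO — newest first]: 61 @ $11 + 231 @ $12 + 17 @ $8 = $3,579
Ending inventory: 263 @ $10 + 260 @ $8 = $4,710
Check: goods available $8,289 = COGS $3,579 + ending $4,710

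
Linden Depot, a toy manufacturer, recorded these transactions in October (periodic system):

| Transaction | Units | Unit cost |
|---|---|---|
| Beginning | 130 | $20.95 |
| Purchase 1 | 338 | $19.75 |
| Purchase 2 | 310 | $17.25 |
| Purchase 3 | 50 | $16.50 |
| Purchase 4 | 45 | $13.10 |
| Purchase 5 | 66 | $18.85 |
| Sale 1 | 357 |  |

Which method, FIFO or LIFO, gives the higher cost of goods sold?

FIFO

FIFO COGS: 130 @ $20.95 + 227 @ $19.75 = $7,206.75
LIFO COGS: 66 @ $18.85 + 45 @ $13.10 + 50 @ $16.50 + 196 @ $17.25 = $6,039.60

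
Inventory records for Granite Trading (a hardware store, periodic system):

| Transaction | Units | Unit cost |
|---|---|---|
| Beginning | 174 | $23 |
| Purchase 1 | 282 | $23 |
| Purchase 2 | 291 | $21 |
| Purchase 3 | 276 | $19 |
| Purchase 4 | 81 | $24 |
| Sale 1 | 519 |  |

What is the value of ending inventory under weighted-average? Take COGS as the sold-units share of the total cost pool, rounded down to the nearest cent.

Sale 1, sell 519: 519/1104 × $23,787.00 → $11,182.47
Ending inventory (cost pool remaining) = $12,604.53

Ending inventory = $12,604.53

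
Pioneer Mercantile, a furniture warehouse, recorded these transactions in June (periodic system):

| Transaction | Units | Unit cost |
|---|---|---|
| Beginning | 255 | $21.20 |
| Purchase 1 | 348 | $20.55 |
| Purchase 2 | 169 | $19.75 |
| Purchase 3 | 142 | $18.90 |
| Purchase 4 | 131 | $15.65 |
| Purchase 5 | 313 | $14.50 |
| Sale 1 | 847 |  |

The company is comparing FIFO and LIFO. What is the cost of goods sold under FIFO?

COGS = $17,312.65

FIFO COGS: 255 @ $21.20 + 348 @ $20.55 + 169 @ $19.75 + 75 @ $18.90 = $17,312.65
LIFO COGS: 313 @ $14.50 + 131 @ $15.65 + 142 @ $18.90 + 169 @ $19.75 + 92 @ $20.55 = $14,500.80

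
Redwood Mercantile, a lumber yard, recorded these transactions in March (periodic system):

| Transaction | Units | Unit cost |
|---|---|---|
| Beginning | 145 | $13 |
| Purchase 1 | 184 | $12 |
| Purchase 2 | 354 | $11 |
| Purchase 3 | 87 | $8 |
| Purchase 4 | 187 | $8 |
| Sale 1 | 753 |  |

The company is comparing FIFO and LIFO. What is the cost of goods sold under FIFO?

FIFO COGS: 145 @ $13 + 184 @ $12 + 354 @ $11 + 70 @ $8 = $8,547
LIFO COGS: 187 @ $8 + 87 @ $8 + 354 @ $11 + 125 @ $12 = $7,586

COGS = $8,547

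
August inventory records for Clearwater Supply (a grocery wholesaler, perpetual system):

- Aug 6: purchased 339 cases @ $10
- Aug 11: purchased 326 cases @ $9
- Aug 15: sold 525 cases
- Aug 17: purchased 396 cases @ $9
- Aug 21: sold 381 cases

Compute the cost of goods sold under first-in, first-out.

COGS = $8,493

Aug 15, 525 sold [FIFO — oldest first]: 339 @ $10 + 186 @ $9 = $5,064
Aug 21, 381 sold [FIFO — oldest first]: 140 @ $9 + 241 @ $9 = $3,429
Total COGS = $5,064 + $3,429 = $8,493
Ending inventory: 155 @ $9 = $1,395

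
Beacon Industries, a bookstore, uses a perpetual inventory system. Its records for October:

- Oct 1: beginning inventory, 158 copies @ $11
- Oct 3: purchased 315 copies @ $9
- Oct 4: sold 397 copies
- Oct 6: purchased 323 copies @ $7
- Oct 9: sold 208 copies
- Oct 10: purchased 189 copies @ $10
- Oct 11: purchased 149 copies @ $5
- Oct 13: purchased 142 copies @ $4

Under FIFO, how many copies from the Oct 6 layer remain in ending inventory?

Oct 4, 397 sold [FIFO — oldest first]: 158 @ $11 + 239 @ $9 = $3,889
Oct 9, 208 sold [FIFO — oldest first]: 76 @ $9 + 132 @ $7 = $1,608
Total COGS = $3,889 + $1,608 = $5,497
Ending inventory: 191 @ $7 + 189 @ $10 + 149 @ $5 + 142 @ $4 = $4,540

191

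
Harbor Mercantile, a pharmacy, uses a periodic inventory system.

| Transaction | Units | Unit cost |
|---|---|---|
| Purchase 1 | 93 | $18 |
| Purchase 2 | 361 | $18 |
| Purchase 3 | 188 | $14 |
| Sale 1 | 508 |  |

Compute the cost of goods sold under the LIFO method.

Sale 1 (508) [LIFO — newest first]: 188 @ $14 + 320 @ $18 = $8,392
Ending inventory: 93 @ $18 + 41 @ $18 = $2,412

COGS = $8,392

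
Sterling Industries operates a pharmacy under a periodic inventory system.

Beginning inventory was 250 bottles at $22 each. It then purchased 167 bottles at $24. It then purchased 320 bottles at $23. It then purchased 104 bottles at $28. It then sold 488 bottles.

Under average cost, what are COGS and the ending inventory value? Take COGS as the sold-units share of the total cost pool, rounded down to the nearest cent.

COGS = $11,477.57; ending inventory = $8,302.43

Sale 1, sell 488: 488/841 × $19,780.00 → $11,477.57
Ending inventory (cost pool remaining) = $8,302.43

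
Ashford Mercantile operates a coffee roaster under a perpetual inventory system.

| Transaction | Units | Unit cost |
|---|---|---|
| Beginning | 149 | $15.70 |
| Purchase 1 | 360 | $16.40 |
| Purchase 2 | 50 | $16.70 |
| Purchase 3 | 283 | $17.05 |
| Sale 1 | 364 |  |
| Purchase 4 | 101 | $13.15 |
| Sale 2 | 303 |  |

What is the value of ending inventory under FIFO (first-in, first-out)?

Ending inventory = $4,311.90

Sale 1 (364) [FIFO — oldest first]: 149 @ $15.70 + 215 @ $16.40 = $5,865.30
Sale 2 (303) [FIFO — oldest first]: 145 @ $16.40 + 50 @ $16.70 + 108 @ $17.05 = $5,054.40
Total COGS = $5,865.30 + $5,054.40 = $10,919.70
Ending inventory: 175 @ $17.05 + 101 @ $13.15 = $4,311.90
Check: goods available $15,231.60 = COGS $10,919.70 + ending $4,311.90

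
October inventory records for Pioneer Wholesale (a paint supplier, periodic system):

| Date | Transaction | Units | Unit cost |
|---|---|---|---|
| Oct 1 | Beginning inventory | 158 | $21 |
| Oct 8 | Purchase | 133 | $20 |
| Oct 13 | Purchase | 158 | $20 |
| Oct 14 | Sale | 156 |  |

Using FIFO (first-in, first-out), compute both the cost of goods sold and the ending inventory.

Oct 14, 156 sold [FIFO — oldest first]: 156 @ $21 = $3,276
Ending inventory: 2 @ $21 + 133 @ $20 + 158 @ $20 = $5,862

COGS = $3,276; ending inventory = $5,862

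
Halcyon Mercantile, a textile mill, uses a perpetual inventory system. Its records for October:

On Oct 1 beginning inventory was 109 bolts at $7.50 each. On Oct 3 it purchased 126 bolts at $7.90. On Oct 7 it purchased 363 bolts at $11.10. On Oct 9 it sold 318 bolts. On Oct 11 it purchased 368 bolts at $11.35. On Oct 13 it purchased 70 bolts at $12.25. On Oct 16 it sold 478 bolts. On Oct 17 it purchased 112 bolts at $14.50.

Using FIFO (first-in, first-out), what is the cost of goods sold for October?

COGS = $8,089.50

Oct 9, 318 sold [FIFO — oldest first]: 109 @ $7.50 + 126 @ $7.90 + 83 @ $11.10 = $2,734.20
Oct 16, 478 sold [FIFO — oldest first]: 280 @ $11.10 + 198 @ $11.35 = $5,355.30
Total COGS = $2,734.20 + $5,355.30 = $8,089.50
Ending inventory: 170 @ $11.35 + 70 @ $12.25 + 112 @ $14.50 = $4,411.00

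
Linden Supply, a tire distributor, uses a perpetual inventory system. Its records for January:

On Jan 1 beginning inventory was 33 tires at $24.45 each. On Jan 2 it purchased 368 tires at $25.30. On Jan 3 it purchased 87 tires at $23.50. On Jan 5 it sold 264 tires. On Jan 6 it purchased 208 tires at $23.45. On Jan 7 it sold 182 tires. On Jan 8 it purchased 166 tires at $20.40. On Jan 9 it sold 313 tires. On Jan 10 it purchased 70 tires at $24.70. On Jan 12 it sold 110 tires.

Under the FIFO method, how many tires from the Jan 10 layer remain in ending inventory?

Jan 5, 264 sold [FIFO — oldest first]: 33 @ $24.45 + 231 @ $25.30 = $6,651.15
Jan 7, 182 sold [FIFO — oldest first]: 137 @ $25.30 + 45 @ $23.50 = $4,523.60
Jan 9, 313 sold [FIFO — oldest first]: 42 @ $23.50 + 208 @ $23.45 + 63 @ $20.40 = $7,149.80
Jan 12, 110 sold [FIFO — oldest first]: 103 @ $20.40 + 7 @ $24.70 = $2,274.10
Total COGS = $6,651.15 + $4,523.60 + $7,149.80 + $2,274.10 = $20,598.65
Ending inventory: 63 @ $24.70 = $1,556.10

63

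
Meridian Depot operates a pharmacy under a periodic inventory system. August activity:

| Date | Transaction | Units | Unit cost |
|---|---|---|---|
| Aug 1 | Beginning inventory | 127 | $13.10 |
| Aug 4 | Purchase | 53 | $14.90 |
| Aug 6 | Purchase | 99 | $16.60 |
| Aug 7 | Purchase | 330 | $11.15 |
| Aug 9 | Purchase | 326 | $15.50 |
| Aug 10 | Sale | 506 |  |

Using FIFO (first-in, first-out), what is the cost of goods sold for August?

COGS = $6,627.85

Aug 10, 506 sold [FIFO — oldest first]: 127 @ $13.10 + 53 @ $14.90 + 99 @ $16.60 + 227 @ $11.15 = $6,627.85
Ending inventory: 103 @ $11.15 + 326 @ $15.50 = $6,201.45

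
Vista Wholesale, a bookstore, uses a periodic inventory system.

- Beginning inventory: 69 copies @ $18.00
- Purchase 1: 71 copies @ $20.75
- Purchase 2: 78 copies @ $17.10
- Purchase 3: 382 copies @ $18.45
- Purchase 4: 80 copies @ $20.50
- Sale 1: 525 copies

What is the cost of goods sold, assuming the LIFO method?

Sale 1 (525) [LIFO — newest first]: 80 @ $20.50 + 382 @ $18.45 + 63 @ $17.10 = $9,765.20
Ending inventory: 69 @ $18.00 + 71 @ $20.75 + 15 @ $17.10 = $2,971.75

COGS = $9,765.20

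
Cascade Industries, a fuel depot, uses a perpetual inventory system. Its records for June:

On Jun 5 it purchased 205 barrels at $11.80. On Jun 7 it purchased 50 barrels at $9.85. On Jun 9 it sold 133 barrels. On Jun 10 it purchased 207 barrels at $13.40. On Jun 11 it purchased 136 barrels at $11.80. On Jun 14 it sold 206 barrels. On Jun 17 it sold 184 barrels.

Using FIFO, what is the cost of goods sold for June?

Jun 9, 133 sold [FIFO — oldest first]: 133 @ $11.80 = $1,569.40
Jun 14, 206 sold [FIFO — oldest first]: 72 @ $11.80 + 50 @ $9.85 + 84 @ $13.40 = $2,467.70
Jun 17, 184 sold [FIFO — oldest first]: 123 @ $13.40 + 61 @ $11.80 = $2,368.00
Total COGS = $1,569.40 + $2,467.70 + $2,368.00 = $6,405.10
Ending inventory: 75 @ $11.80 = $885.00
Check: goods available $7,290.10 = COGS $6,405.10 + ending $885.00

COGS = $6,405.10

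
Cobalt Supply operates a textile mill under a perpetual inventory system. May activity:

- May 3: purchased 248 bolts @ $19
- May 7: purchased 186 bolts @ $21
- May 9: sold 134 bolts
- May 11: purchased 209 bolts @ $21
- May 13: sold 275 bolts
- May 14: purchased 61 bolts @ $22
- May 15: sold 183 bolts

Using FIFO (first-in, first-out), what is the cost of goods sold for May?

May 9, 134 sold [FIFO — oldest first]: 134 @ $19 = $2,546
May 13, 275 sold [FIFO — oldest first]: 114 @ $19 + 161 @ $21 = $5,547
May 15, 183 sold [FIFO — oldest first]: 25 @ $21 + 158 @ $21 = $3,843
Total COGS = $2,546 + $5,547 + $3,843 = $11,936
Ending inventory: 51 @ $21 + 61 @ $22 = $2,413

COGS = $11,936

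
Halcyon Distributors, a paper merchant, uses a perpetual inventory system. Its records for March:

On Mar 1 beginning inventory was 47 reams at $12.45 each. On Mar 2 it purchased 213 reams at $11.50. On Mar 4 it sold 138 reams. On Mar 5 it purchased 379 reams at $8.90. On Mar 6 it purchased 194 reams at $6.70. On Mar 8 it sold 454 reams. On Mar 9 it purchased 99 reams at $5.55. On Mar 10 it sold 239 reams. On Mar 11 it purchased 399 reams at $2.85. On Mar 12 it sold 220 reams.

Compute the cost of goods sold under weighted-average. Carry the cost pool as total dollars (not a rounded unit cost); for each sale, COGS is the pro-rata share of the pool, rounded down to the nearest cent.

After Mar 1: 47 on hand, pool $585.15 (≈ $12.4500 each)
After Mar 2: 260 on hand, pool $3,034.65 (≈ $11.6717 each)
Mar 4, sell 138: 138/260 × $3,034.65 → $1,610.69
After Mar 5: 501 on hand, pool $4,797.06 (≈ $9.5750 each)
After Mar 6: 695 on hand, pool $6,096.86 (≈ $8.7725 each)
Mar 8, sell 454: 454/695 × $6,096.86 → $3,982.69
After Mar 9: 340 on hand, pool $2,663.62 (≈ $7.8342 each)
Mar 10, sell 239: 239/340 × $2,663.62 → $1,872.36
After Mar 11: 500 on hand, pool $1,928.41 (≈ $3.8568 each)
Mar 12, sell 220: 220/500 × $1,928.41 → $848.50
Total COGS = $1,610.69 + $3,982.69 + $1,872.36 + $848.50 = $8,314.24
Ending inventory (cost pool remaining) = $1,079.91

COGS = $8,314.24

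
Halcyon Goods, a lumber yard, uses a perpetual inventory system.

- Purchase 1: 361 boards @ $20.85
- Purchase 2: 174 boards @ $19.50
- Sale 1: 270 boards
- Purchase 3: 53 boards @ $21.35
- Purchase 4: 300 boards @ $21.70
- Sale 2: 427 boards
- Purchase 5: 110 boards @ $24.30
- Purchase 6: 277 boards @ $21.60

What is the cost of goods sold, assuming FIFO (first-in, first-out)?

COGS = $14,416.70

Sale 1 (270) [FIFO — oldest first]: 270 @ $20.85 = $5,629.50
Sale 2 (427) [FIFO — oldest first]: 91 @ $20.85 + 174 @ $19.50 + 53 @ $21.35 + 109 @ $21.70 = $8,787.20
Total COGS = $5,629.50 + $8,787.20 = $14,416.70
Ending inventory: 191 @ $21.70 + 110 @ $24.30 + 277 @ $21.60 = $12,800.90
Check: goods available $27,217.60 = COGS $14,416.70 + ending $12,800.90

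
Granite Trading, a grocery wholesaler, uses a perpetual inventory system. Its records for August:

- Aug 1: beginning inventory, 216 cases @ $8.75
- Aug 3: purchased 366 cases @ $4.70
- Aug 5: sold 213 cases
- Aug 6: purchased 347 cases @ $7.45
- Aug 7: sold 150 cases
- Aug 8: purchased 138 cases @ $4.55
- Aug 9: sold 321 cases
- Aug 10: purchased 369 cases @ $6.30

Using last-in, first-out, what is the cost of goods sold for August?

Aug 5, 213 sold [LIFO — newest first]: 213 @ $4.70 = $1,001.10
Aug 7, 150 sold [LIFO — newest first]: 150 @ $7.45 = $1,117.50
Aug 9, 321 sold [LIFO — newest first]: 138 @ $4.55 + 183 @ $7.45 = $1,991.25
Total COGS = $1,001.10 + $1,117.50 + $1,991.25 = $4,109.85
Ending inventory: 216 @ $8.75 + 153 @ $4.70 + 14 @ $7.45 + 369 @ $6.30 = $5,038.10

COGS = $4,109.85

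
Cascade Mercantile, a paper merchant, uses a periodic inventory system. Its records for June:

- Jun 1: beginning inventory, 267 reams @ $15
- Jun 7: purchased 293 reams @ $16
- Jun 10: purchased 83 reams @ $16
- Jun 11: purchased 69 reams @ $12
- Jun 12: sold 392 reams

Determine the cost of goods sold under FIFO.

COGS = $6,005

Jun 12, 392 sold [FIFO — oldest first]: 267 @ $15 + 125 @ $16 = $6,005
Ending inventory: 168 @ $16 + 83 @ $16 + 69 @ $12 = $4,844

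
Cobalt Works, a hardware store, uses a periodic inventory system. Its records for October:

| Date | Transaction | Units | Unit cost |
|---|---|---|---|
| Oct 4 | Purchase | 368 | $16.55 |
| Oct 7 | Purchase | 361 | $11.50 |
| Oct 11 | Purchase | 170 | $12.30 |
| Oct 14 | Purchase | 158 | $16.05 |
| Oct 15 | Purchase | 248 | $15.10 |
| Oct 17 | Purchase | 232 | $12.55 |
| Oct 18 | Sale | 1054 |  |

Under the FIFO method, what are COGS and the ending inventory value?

COGS = $14,820.65; ending inventory = $6,704.55

Oct 18, 1054 sold [FIFO — oldest first]: 368 @ $16.55 + 361 @ $11.50 + 170 @ $12.30 + 155 @ $16.05 = $14,820.65
Ending inventory: 3 @ $16.05 + 248 @ $15.10 + 232 @ $12.55 = $6,704.55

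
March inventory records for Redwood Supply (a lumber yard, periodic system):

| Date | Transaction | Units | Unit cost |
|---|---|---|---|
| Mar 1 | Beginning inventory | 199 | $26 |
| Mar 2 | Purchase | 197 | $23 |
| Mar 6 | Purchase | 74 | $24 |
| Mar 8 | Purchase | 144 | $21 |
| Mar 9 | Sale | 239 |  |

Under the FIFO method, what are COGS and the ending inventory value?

Mar 9, 239 sold [FIFO — oldest first]: 199 @ $26 + 40 @ $23 = $6,094
Ending inventory: 157 @ $23 + 74 @ $24 + 144 @ $21 = $8,411

COGS = $6,094; ending inventory = $8,411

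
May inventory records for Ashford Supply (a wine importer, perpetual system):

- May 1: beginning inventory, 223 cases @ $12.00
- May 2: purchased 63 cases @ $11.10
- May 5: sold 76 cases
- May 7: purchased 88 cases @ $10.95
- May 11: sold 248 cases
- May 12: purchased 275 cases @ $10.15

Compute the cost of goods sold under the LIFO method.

May 5, 76 sold [LIFO — newest first]: 63 @ $11.10 + 13 @ $12.00 = $855.30
May 11, 248 sold [LIFO — newest first]: 88 @ $10.95 + 160 @ $12.00 = $2,883.60
Total COGS = $855.30 + $2,883.60 = $3,738.90
Ending inventory: 50 @ $12.00 + 275 @ $10.15 = $3,391.25

COGS = $3,738.90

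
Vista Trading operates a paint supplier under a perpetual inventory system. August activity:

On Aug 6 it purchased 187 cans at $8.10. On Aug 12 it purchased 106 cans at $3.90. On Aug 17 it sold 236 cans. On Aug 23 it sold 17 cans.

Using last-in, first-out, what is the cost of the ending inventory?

Ending inventory = $324.00

Aug 17, 236 sold [LIFO — newest first]: 106 @ $3.90 + 130 @ $8.10 = $1,466.40
Aug 23, 17 sold [LIFO — newest first]: 17 @ $8.10 = $137.70
Total COGS = $1,466.40 + $137.70 = $1,604.10
Ending inventory: 40 @ $8.10 = $324.00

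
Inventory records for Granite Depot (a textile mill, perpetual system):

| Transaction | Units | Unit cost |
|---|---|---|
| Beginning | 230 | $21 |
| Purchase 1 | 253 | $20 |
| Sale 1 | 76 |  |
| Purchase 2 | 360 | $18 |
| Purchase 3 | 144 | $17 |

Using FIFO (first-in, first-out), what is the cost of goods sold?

COGS = $1,596

Sale 1 (76) [FIFO — oldest first]: 76 @ $21 = $1,596
Ending inventory: 154 @ $21 + 253 @ $20 + 360 @ $18 + 144 @ $17 = $17,222
Check: goods available $18,818 = COGS $1,596 + ending $17,222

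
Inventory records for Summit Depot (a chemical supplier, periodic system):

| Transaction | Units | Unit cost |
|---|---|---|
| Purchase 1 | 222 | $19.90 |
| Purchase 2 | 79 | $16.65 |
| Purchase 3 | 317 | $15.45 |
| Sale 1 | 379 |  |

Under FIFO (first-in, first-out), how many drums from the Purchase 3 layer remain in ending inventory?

239

Sale 1 (379) [FIFO — oldest first]: 222 @ $19.90 + 79 @ $16.65 + 78 @ $15.45 = $6,938.25
Ending inventory: 239 @ $15.45 = $3,692.55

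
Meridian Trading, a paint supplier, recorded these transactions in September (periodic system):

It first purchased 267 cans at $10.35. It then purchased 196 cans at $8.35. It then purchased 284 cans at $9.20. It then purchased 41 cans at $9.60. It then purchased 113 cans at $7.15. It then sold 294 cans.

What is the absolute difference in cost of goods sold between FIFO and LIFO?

$499.35

FIFO COGS: 267 @ $10.35 + 27 @ $8.35 = $2,988.90
LIFO COGS: 113 @ $7.15 + 41 @ $9.60 + 140 @ $9.20 = $2,489.55
Difference = |$2,988.90 − $2,489.55| = $499.35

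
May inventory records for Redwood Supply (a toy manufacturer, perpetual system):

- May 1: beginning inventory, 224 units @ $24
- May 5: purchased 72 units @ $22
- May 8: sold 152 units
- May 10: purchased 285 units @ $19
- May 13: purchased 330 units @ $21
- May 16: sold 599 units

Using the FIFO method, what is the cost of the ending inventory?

May 8, 152 sold [FIFO — oldest first]: 152 @ $24 = $3,648
May 16, 599 sold [FIFO — oldest first]: 72 @ $24 + 72 @ $22 + 285 @ $19 + 170 @ $21 = $12,297
Total COGS = $3,648 + $12,297 = $15,945
Ending inventory: 160 @ $21 = $3,360

Ending inventory = $3,360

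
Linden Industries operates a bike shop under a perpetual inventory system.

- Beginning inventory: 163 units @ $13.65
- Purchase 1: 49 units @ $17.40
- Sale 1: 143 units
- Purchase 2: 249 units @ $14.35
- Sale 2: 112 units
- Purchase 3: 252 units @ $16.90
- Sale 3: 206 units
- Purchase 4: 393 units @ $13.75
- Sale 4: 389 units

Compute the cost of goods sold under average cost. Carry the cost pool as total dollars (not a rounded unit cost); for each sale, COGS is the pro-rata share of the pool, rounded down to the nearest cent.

COGS = $12,591.27

After Beginning: 163 on hand, pool $2,224.95 (≈ $13.6500 each)
After Purchase 1: 212 on hand, pool $3,077.55 (≈ $14.5167 each)
Sale 1, sell 143: 143/212 × $3,077.55 → $2,075.89
After Purchase 2: 318 on hand, pool $4,574.81 (≈ $14.3862 each)
Sale 2, sell 112: 112/318 × $4,574.81 → $1,611.25
After Purchase 3: 458 on hand, pool $7,222.36 (≈ $15.7693 each)
Sale 3, sell 206: 206/458 × $7,222.36 → $3,248.48
After Purchase 4: 645 on hand, pool $9,377.63 (≈ $14.5390 each)
Sale 4, sell 389: 389/645 × $9,377.63 → $5,655.65
Total COGS = $2,075.89 + $1,611.25 + $3,248.48 + $5,655.65 = $12,591.27
Ending inventory (cost pool remaining) = $3,721.98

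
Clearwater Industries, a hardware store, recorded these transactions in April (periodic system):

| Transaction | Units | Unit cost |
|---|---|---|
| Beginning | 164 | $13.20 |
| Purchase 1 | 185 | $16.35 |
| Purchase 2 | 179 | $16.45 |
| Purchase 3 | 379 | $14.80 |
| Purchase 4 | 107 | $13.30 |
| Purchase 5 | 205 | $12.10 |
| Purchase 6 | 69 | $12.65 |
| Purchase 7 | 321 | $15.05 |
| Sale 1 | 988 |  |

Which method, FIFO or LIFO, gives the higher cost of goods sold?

FIFO COGS: 164 @ $13.20 + 185 @ $16.35 + 179 @ $16.45 + 379 @ $14.80 + 81 @ $13.30 = $14,820.60
LIFO COGS: 321 @ $15.05 + 69 @ $12.65 + 205 @ $12.10 + 107 @ $13.30 + 286 @ $14.80 = $13,840.30

FIFO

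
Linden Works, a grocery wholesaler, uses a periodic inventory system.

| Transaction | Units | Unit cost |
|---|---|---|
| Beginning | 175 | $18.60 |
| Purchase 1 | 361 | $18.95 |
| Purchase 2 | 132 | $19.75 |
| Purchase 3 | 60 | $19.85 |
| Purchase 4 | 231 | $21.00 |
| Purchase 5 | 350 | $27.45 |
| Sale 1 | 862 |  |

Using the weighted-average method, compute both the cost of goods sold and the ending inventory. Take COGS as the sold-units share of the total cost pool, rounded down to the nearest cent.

COGS = $18,670.59; ending inventory = $9,681.86

Sale 1, sell 862: 862/1309 × $28,352.45 → $18,670.59
Ending inventory (cost pool remaining) = $9,681.86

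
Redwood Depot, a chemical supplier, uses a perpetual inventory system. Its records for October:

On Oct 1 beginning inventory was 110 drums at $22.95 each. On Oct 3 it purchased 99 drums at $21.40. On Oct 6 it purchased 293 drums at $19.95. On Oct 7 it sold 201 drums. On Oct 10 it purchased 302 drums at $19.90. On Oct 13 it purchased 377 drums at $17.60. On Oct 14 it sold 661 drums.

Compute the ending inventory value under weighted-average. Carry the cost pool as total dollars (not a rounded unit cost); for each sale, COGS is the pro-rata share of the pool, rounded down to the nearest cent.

Ending inventory = $6,163.18

After Oct 1: 110 on hand, pool $2,524.50 (≈ $22.9500 each)
After Oct 3: 209 on hand, pool $4,643.10 (≈ $22.2158 each)
After Oct 6: 502 on hand, pool $10,488.45 (≈ $20.8933 each)
Oct 7, sell 201: 201/502 × $10,488.45 → $4,199.55
After Oct 10: 603 on hand, pool $12,298.70 (≈ $20.3959 each)
After Oct 13: 980 on hand, pool $18,933.90 (≈ $19.3203 each)
Oct 14, sell 661: 661/980 × $18,933.90 → $12,770.72
Total COGS = $4,199.55 + $12,770.72 = $16,970.27
Ending inventory (cost pool remaining) = $6,163.18
Check: goods available $23,133.45 = COGS $16,970.27 + ending $6,163.18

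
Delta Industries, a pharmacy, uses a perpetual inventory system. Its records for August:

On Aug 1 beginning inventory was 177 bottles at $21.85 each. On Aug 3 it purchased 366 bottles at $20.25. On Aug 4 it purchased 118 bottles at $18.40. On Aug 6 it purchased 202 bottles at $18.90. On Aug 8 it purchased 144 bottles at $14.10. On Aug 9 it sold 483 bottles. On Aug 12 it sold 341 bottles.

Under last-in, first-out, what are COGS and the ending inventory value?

COGS = $15,309.40; ending inventory = $3,988.95

Aug 9, 483 sold [LIFO — newest first]: 144 @ $14.10 + 202 @ $18.90 + 118 @ $18.40 + 19 @ $20.25 = $8,404.15
Aug 12, 341 sold [LIFO — newest first]: 341 @ $20.25 = $6,905.25
Total COGS = $8,404.15 + $6,905.25 = $15,309.40
Ending inventory: 177 @ $21.85 + 6 @ $20.25 = $3,988.95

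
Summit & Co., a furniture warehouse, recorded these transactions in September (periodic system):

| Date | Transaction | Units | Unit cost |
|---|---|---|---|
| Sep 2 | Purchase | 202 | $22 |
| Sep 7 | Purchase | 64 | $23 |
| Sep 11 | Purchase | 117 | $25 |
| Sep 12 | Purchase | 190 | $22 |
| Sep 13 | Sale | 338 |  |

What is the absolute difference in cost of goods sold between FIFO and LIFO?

FIFO COGS: 202 @ $22 + 64 @ $23 + 72 @ $25 = $7,716
LIFO COGS: 190 @ $22 + 117 @ $25 + 31 @ $23 = $7,818
Difference = |$7,716 − $7,818| = $102

$102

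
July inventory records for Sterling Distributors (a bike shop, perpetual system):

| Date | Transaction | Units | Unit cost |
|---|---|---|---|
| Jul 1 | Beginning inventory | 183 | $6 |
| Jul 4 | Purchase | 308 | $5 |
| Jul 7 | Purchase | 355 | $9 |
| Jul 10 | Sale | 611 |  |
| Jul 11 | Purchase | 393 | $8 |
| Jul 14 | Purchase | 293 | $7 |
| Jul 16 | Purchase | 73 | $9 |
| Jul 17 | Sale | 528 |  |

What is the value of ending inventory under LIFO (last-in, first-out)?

Jul 10, 611 sold [LIFO — newest first]: 355 @ $9 + 256 @ $5 = $4,475
Jul 17, 528 sold [LIFO — newest first]: 73 @ $9 + 293 @ $7 + 162 @ $8 = $4,004
Total COGS = $4,475 + $4,004 = $8,479
Ending inventory: 183 @ $6 + 52 @ $5 + 231 @ $8 = $3,206

Ending inventory = $3,206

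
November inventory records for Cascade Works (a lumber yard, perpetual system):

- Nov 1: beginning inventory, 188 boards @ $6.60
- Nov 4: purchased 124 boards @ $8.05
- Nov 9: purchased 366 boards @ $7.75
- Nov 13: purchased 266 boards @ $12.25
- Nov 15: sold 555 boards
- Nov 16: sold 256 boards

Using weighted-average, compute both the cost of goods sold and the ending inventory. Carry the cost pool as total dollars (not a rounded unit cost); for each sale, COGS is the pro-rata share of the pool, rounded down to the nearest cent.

COGS = $7,159.82; ending inventory = $1,174.18

After Nov 1: 188 on hand, pool $1,240.80 (≈ $6.6000 each)
After Nov 4: 312 on hand, pool $2,239.00 (≈ $7.1763 each)
After Nov 9: 678 on hand, pool $5,075.50 (≈ $7.4860 each)
After Nov 13: 944 on hand, pool $8,334.00 (≈ $8.8284 each)
Nov 15, sell 555: 555/944 × $8,334.00 → $4,899.75
Nov 16, sell 256: 256/389 × $3,434.25 → $2,260.07
Total COGS = $4,899.75 + $2,260.07 = $7,159.82
Ending inventory (cost pool remaining) = $1,174.18
Check: goods available $8,334.00 = COGS $7,159.82 + ending $1,174.18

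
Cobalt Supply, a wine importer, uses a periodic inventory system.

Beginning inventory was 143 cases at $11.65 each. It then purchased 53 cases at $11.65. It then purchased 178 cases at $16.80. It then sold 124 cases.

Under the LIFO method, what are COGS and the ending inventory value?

Sale 1 (124) [LIFO — newest first]: 124 @ $16.80 = $2,083.20
Ending inventory: 143 @ $11.65 + 53 @ $11.65 + 54 @ $16.80 = $3,190.60

COGS = $2,083.20; ending inventory = $3,190.60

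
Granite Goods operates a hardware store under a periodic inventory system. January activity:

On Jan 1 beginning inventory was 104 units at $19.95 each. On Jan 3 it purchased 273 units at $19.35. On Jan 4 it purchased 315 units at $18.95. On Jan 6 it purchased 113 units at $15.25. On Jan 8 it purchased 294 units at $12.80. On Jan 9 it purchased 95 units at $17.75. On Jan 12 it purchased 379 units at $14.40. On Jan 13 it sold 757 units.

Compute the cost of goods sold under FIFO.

Jan 13, 757 sold [FIFO — oldest first]: 104 @ $19.95 + 273 @ $19.35 + 315 @ $18.95 + 65 @ $15.25 = $14,317.85
Ending inventory: 48 @ $15.25 + 294 @ $12.80 + 95 @ $17.75 + 379 @ $14.40 = $11,639.05

COGS = $14,317.85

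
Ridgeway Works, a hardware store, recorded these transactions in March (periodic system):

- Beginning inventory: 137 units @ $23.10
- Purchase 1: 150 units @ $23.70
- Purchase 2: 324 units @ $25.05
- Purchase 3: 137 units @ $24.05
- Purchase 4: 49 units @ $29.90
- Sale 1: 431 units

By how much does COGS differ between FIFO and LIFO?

FIFO COGS: 137 @ $23.10 + 150 @ $23.70 + 144 @ $25.05 = $10,326.90
LIFO COGS: 49 @ $29.90 + 137 @ $24.05 + 245 @ $25.05 = $10,897.20
Difference = |$10,326.90 − $10,897.20| = $570.30

$570.30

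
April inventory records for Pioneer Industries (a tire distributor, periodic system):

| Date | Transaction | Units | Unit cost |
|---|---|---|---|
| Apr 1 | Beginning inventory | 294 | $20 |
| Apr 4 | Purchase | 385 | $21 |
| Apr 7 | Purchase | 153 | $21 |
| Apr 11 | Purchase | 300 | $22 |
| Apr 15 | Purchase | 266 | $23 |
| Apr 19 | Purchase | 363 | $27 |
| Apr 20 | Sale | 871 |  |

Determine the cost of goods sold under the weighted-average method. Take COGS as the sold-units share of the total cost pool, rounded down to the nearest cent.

Apr 20, sell 871: 871/1761 × $39,697.00 → $19,634.34
Ending inventory (cost pool remaining) = $20,062.66
Check: goods available $39,697.00 = COGS $19,634.34 + ending $20,062.66

COGS = $19,634.34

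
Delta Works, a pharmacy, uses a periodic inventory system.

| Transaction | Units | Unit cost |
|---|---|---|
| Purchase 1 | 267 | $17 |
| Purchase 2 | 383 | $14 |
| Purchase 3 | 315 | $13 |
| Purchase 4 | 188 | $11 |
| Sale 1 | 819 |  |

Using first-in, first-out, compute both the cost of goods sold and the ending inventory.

Sale 1 (819) [FIFO — oldest first]: 267 @ $17 + 383 @ $14 + 169 @ $13 = $12,098
Ending inventory: 146 @ $13 + 188 @ $11 = $3,966

COGS = $12,098; ending inventory = $3,966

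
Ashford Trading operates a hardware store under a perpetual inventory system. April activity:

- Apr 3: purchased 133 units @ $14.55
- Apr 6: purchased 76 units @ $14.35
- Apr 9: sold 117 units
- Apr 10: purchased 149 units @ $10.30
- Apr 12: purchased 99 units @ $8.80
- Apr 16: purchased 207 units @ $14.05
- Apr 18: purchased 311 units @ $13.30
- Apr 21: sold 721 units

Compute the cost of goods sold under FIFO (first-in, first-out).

COGS = $10,654.20

Apr 9, 117 sold [FIFO — oldest first]: 117 @ $14.55 = $1,702.35
Apr 21, 721 sold [FIFO — oldest first]: 16 @ $14.55 + 76 @ $14.35 + 149 @ $10.30 + 99 @ $8.80 + 207 @ $14.05 + 174 @ $13.30 = $8,951.85
Total COGS = $1,702.35 + $8,951.85 = $10,654.20
Ending inventory: 137 @ $13.30 = $1,822.10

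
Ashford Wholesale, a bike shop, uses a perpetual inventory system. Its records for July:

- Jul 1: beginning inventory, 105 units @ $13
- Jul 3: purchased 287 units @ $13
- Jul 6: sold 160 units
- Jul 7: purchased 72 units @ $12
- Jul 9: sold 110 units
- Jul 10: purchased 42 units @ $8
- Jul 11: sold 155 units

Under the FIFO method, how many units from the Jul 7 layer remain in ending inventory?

Jul 6, 160 sold [FIFO — oldest first]: 105 @ $13 + 55 @ $13 = $2,080
Jul 9, 110 sold [FIFO — oldest first]: 110 @ $13 = $1,430
Jul 11, 155 sold [FIFO — oldest first]: 122 @ $13 + 33 @ $12 = $1,982
Total COGS = $2,080 + $1,430 + $1,982 = $5,492
Ending inventory: 39 @ $12 + 42 @ $8 = $804

39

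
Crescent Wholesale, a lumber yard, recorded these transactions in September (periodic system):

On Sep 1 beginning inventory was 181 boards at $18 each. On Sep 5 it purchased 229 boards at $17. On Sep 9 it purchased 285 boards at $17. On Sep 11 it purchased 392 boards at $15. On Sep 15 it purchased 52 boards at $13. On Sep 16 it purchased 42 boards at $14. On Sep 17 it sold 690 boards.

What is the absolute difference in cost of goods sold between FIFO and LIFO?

$1,299

FIFO COGS: 181 @ $18 + 229 @ $17 + 280 @ $17 = $11,911
LIFO COGS: 42 @ $14 + 52 @ $13 + 392 @ $15 + 204 @ $17 = $10,612
Difference = |$11,911 − $10,612| = $1,299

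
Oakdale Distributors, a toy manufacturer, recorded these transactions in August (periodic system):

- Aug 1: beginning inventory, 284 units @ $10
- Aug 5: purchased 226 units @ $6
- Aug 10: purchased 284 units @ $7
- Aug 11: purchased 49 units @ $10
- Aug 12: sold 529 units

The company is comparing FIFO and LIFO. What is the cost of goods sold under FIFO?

FIFO COGS: 284 @ $10 + 226 @ $6 + 19 @ $7 = $4,329
LIFO COGS: 49 @ $10 + 284 @ $7 + 196 @ $6 = $3,654

COGS = $4,329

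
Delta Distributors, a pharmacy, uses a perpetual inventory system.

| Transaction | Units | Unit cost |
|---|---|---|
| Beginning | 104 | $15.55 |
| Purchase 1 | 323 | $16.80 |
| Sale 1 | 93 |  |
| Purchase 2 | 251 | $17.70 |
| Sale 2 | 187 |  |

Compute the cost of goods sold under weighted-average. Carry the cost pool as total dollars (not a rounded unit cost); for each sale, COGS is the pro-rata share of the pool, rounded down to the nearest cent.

COGS = $4,715.38

After Beginning: 104 on hand, pool $1,617.20 (≈ $15.5500 each)
After Purchase 1: 427 on hand, pool $7,043.60 (≈ $16.4956 each)
Sale 1, sell 93: 93/427 × $7,043.60 → $1,534.08
After Purchase 2: 585 on hand, pool $9,952.22 (≈ $17.0123 each)
Sale 2, sell 187: 187/585 × $9,952.22 → $3,181.30
Total COGS = $1,534.08 + $3,181.30 = $4,715.38
Ending inventory (cost pool remaining) = $6,770.92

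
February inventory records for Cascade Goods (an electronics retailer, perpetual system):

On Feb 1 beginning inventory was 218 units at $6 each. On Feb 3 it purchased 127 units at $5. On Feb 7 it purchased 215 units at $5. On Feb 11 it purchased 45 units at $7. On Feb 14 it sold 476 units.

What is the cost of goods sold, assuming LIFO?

COGS = $2,559

Feb 14, 476 sold [LIFO — newest first]: 45 @ $7 + 215 @ $5 + 127 @ $5 + 89 @ $6 = $2,559
Ending inventory: 129 @ $6 = $774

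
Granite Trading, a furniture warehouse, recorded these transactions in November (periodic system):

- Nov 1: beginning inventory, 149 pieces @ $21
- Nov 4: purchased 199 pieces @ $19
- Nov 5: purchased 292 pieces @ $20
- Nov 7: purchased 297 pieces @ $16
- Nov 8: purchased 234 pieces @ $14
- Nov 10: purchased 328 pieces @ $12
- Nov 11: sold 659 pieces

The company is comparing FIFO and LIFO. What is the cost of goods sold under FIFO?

FIFO COGS: 149 @ $21 + 199 @ $19 + 292 @ $20 + 19 @ $16 = $13,054
LIFO COGS: 328 @ $12 + 234 @ $14 + 97 @ $16 = $8,764

COGS = $13,054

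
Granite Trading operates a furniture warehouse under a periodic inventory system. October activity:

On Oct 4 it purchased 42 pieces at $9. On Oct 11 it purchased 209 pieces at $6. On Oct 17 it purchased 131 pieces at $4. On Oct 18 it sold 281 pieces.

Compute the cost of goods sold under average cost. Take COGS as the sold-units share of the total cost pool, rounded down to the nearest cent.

COGS = $1,585.95

Oct 18, sell 281: 281/382 × $2,156.00 → $1,585.95
Ending inventory (cost pool remaining) = $570.05
Check: goods available $2,156.00 = COGS $1,585.95 + ending $570.05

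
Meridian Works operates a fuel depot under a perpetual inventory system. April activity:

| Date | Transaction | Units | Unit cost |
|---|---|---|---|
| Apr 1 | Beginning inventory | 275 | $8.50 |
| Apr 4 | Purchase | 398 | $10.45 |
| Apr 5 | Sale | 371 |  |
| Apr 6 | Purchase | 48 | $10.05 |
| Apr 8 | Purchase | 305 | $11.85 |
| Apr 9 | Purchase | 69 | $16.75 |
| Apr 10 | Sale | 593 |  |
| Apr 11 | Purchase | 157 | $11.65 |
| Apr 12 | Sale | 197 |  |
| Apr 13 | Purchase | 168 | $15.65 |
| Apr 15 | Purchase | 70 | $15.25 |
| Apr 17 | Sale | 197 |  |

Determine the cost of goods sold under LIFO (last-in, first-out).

COGS = $15,859.60

Apr 5, 371 sold [LIFO — newest first]: 371 @ $10.45 = $3,876.95
Apr 10, 593 sold [LIFO — newest first]: 69 @ $16.75 + 305 @ $11.85 + 48 @ $10.05 + 27 @ $10.45 + 144 @ $8.50 = $6,758.55
Apr 12, 197 sold [LIFO — newest first]: 157 @ $11.65 + 40 @ $8.50 = $2,169.05
Apr 17, 197 sold [LIFO — newest first]: 70 @ $15.25 + 127 @ $15.65 = $3,055.05
Total COGS = $3,876.95 + $6,758.55 + $2,169.05 + $3,055.05 = $15,859.60
Ending inventory: 91 @ $8.50 + 41 @ $15.65 = $1,415.15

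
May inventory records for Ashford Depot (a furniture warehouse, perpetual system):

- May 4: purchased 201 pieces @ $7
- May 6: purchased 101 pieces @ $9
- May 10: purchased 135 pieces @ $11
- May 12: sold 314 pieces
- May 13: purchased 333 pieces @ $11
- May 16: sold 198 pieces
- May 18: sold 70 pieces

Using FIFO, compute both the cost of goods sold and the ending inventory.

COGS = $5,396; ending inventory = $2,068

May 12, 314 sold [FIFO — oldest first]: 201 @ $7 + 101 @ $9 + 12 @ $11 = $2,448
May 16, 198 sold [FIFO — oldest first]: 123 @ $11 + 75 @ $11 = $2,178
May 18, 70 sold [FIFO — oldest first]: 70 @ $11 = $770
Total COGS = $2,448 + $2,178 + $770 = $5,396
Ending inventory: 188 @ $11 = $2,068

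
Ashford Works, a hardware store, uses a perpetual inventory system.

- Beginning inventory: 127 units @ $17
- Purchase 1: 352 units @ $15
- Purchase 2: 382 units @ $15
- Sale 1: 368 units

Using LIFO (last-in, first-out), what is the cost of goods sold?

COGS = $5,520

Sale 1 (368) [LIFO — newest first]: 368 @ $15 = $5,520
Ending inventory: 127 @ $17 + 352 @ $15 + 14 @ $15 = $7,649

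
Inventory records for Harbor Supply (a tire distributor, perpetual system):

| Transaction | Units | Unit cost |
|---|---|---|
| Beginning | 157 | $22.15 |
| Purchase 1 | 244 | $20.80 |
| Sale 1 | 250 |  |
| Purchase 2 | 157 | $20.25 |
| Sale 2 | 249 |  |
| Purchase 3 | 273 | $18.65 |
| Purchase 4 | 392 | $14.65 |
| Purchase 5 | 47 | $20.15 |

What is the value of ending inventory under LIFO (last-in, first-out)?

Ending inventory = $13,088.15

Sale 1 (250) [LIFO — newest first]: 244 @ $20.80 + 6 @ $22.15 = $5,208.10
Sale 2 (249) [LIFO — newest first]: 157 @ $20.25 + 92 @ $22.15 = $5,217.05
Total COGS = $5,208.10 + $5,217.05 = $10,425.15
Ending inventory: 59 @ $22.15 + 273 @ $18.65 + 392 @ $14.65 + 47 @ $20.15 = $13,088.15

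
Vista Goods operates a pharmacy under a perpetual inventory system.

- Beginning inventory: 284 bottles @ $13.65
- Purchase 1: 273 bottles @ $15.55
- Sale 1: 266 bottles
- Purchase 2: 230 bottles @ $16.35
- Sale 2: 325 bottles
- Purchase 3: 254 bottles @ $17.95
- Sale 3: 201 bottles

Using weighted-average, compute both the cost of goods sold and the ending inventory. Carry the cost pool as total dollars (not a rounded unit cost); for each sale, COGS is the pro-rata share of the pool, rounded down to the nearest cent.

COGS = $12,252.66; ending inventory = $4,188.89

After Beginning: 284 on hand, pool $3,876.60 (≈ $13.6500 each)
After Purchase 1: 557 on hand, pool $8,121.75 (≈ $14.5812 each)
Sale 1, sell 266: 266/557 × $8,121.75 → $3,878.60
After Purchase 2: 521 on hand, pool $8,003.65 (≈ $15.3621 each)
Sale 2, sell 325: 325/521 × $8,003.65 → $4,992.67
After Purchase 3: 450 on hand, pool $7,570.28 (≈ $16.8228 each)
Sale 3, sell 201: 201/450 × $7,570.28 → $3,381.39
Total COGS = $3,878.60 + $4,992.67 + $3,381.39 = $12,252.66
Ending inventory (cost pool remaining) = $4,188.89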